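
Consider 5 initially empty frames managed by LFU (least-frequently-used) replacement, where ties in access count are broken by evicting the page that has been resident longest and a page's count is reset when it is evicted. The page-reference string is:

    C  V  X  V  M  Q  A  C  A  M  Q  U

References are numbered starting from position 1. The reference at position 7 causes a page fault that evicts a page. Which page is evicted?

C

pos 1: C: fault, frames {C}
pos 2: V: fault, frames {C,V}
pos 3: X: fault, frames {C,V,X}
pos 4: V: hit
pos 5: M: fault, frames {C,V,X,M}
pos 6: Q: fault, frames {C,V,X,M,Q}
pos 7: A: fault, evict C, frames {V,X,M,Q,A}
At position 7, page C is evicted.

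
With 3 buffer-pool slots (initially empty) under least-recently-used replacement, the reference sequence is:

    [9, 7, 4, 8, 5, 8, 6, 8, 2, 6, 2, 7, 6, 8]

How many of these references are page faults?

9: fault, frames {9}
7: fault, frames {9,7}
4: fault, frames {9,7,4}
8: fault, evict 9, frames {7,4,8}
5: fault, evict 7, frames {4,8,5}
8: hit
6: fault, evict 4, frames {5,8,6}
8: hit
2: fault, evict 5, frames {6,8,2}
6: hit
2: hit
7: fault, evict 8, frames {6,2,7}
6: hit
8: fault, evict 2, frames {7,6,8}
Page faults: 9.

9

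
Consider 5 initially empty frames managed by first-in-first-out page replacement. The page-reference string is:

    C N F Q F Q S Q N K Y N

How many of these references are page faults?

8

C -> fault, frames [C]
N -> fault, frames [C, N]
F -> fault, frames [C, N, F]
Q -> fault, frames [C, N, F, Q]
F -> hit
Q -> hit
S -> fault, frames [C, N, F, Q, S]
Q -> hit
N -> hit
K -> fault, evict C, frames [N, F, Q, S, K]
Y -> fault, evict N, frames [F, Q, S, K, Y]
N -> fault, evict F, frames [Q, S, K, Y, N]
Page faults: 8.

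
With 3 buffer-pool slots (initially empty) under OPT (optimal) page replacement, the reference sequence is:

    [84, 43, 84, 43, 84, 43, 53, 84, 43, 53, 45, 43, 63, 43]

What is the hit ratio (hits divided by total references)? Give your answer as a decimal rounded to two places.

84: fault, frames (84)
43: fault, frames (84 43)
84: hit
43: hit
84: hit
43: hit
53: fault, frames (84 43 53)
84: hit
43: hit
53: hit
45: fault, evict 53, frames (84 43 45)
43: hit
63: fault, evict 45, frames (84 43 63)
43: hit
Hits: 9 of 14 references → 9/14 = 0.6429.

0.64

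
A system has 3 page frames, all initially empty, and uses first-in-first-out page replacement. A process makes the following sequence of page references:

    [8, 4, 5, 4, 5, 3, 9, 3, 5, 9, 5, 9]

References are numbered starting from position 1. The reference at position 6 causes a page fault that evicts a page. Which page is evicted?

8

pos 1: 8: fault, frames {8}
pos 2: 4: fault, frames {8,4}
pos 3: 5: fault, frames {8,4,5}
pos 4: 4: hit
pos 5: 5: hit
pos 6: 3: fault, evict 8, frames {4,5,3}
At position 6, page 8 is evicted.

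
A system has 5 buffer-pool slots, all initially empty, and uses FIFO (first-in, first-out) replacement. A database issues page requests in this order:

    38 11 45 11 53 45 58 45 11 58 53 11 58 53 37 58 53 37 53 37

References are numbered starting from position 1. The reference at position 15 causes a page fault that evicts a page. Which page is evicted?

38

pos 1: 38 → miss, frames (38)
pos 2: 11 → miss, frames (38 11)
pos 3: 45 → miss, frames (38 11 45)
pos 4: 11 → hit
pos 5: 53 → miss, frames (38 11 45 53)
pos 6: 45 → hit
pos 7: 58 → miss, frames (38 11 45 53 58)
pos 8: 45 → hit
pos 9: 11 → hit
pos 10: 58 → hit
pos 11: 53 → hit
pos 12: 11 → hit
pos 13: 58 → hit
pos 14: 53 → hit
pos 15: 37 → miss, evict 38, frames (11 45 53 58 37)
At position 15, page 38 is evicted.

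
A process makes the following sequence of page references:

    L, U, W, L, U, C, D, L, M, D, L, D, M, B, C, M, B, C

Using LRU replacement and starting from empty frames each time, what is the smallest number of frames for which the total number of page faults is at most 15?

f=1: 18 faults
f=2: 17 faults
f=3: 9 faults
f=4: 8 faults
f=5: 7 faults
f=6: 7 faults
f=7: 7 faults
Smallest f with faults ≤ 15 is 3.

3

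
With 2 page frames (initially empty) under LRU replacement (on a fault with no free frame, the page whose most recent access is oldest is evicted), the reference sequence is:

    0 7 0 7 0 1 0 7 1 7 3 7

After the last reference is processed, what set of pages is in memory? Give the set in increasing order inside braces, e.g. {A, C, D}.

0 → fault, frames (0)
7 → fault, frames (0 7)
0 → hit
7 → hit
0 → hit
1 → fault, evict 7, frames (0 1)
0 → hit
7 → fault, evict 1, frames (0 7)
1 → fault, evict 0, frames (7 1)
7 → hit
3 → fault, evict 1, frames (7 3)
7 → hit

{3, 7}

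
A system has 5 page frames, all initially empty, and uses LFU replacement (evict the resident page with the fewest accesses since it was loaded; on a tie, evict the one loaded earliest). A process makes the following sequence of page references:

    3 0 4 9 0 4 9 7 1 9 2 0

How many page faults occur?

3: miss, frames [3]
0: miss, frames [3, 0]
4: miss, frames [3, 0, 4]
9: miss, frames [3, 0, 4, 9]
0: hit
4: hit
9: hit
7: miss, frames [3, 0, 4, 9, 7]
1: miss, evict 3, frames [0, 4, 9, 7, 1]
9: hit
2: miss, evict 7, frames [0, 4, 9, 1, 2]
0: hit
Page faults: 7.

7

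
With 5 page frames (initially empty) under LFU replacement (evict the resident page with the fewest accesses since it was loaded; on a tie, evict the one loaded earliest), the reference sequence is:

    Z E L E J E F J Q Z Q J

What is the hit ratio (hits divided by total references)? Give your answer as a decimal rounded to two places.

0.42

Z -> fault, frames (Z)
E -> fault, frames (Z E)
L -> fault, frames (Z E L)
E -> hit
J -> fault, frames (Z E L J)
E -> hit
F -> fault, frames (Z E L J F)
J -> hit
Q -> fault, evict Z, frames (E L J F Q)
Z -> fault, evict L, frames (E J F Q Z)
Q -> hit
J -> hit
Hits: 5 of 12 references → 5/12 = 0.4167.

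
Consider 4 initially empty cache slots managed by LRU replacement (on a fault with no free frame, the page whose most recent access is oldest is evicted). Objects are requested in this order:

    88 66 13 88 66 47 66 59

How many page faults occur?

88 -> fault, frames (88)
66 -> fault, frames (88 66)
13 -> fault, frames (88 66 13)
88 -> hit
66 -> hit
47 -> fault, frames (13 88 66 47)
66 -> hit
59 -> fault, evict 13, frames (88 47 66 59)
Page faults: 5.

5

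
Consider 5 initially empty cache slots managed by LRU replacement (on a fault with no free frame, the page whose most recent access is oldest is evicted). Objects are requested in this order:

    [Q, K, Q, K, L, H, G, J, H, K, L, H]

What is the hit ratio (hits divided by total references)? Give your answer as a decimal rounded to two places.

0.50

Q: fault, frames (Q)
K: fault, frames (Q K)
Q: hit
K: hit
L: fault, frames (Q K L)
H: fault, frames (Q K L H)
G: fault, frames (Q K L H G)
J: fault, evict Q, frames (K L H G J)
H: hit
K: hit
L: hit
H: hit
Hits: 6 of 12 references → 6/12 = 0.5000.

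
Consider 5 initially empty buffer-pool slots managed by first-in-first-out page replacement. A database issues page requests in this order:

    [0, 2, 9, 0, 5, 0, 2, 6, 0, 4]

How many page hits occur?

4

0 -> miss, frames [0]
2 -> miss, frames [0, 2]
9 -> miss, frames [0, 2, 9]
0 -> hit
5 -> miss, frames [0, 2, 9, 5]
0 -> hit
2 -> hit
6 -> miss, frames [0, 2, 9, 5, 6]
0 -> hit
4 -> miss, evict 0, frames [2, 9, 5, 6, 4]
Hits: 4.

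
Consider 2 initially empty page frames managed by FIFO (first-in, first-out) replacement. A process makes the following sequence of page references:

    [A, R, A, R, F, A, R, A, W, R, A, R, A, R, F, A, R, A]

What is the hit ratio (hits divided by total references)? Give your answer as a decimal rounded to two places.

A: fault, frames [A]
R: fault, frames [A, R]
A: hit
R: hit
F: fault, evict A, frames [R, F]
A: fault, evict R, frames [F, A]
R: fault, evict F, frames [A, R]
A: hit
W: fault, evict A, frames [R, W]
R: hit
A: fault, evict R, frames [W, A]
R: fault, evict W, frames [A, R]
A: hit
R: hit
F: fault, evict A, frames [R, F]
A: fault, evict R, frames [F, A]
R: fault, evict F, frames [A, R]
A: hit
Hits: 7 of 18 references → 7/18 = 0.3889.

0.39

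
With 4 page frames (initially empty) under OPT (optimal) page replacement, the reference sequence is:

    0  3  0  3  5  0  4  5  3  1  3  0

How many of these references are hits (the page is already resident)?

7

0 → miss, frames [0]
3 → miss, frames [0, 3]
0 → hit
3 → hit
5 → miss, frames [0, 3, 5]
0 → hit
4 → miss, frames [0, 3, 5, 4]
5 → hit
3 → hit
1 → miss, evict 4, frames [0, 3, 5, 1]
3 → hit
0 → hit
Hits: 7.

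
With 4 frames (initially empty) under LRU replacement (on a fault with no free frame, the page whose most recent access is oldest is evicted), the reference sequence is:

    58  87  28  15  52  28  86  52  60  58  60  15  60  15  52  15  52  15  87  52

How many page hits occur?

10

58: miss, frames (58)
87: miss, frames (58 87)
28: miss, frames (58 87 28)
15: miss, frames (58 87 28 15)
52: miss, evict 58, frames (87 28 15 52)
28: hit
86: miss, evict 87, frames (15 52 28 86)
52: hit
60: miss, evict 15, frames (28 86 52 60)
58: miss, evict 28, frames (86 52 60 58)
60: hit
15: miss, evict 86, frames (52 58 60 15)
60: hit
15: hit
52: hit
15: hit
52: hit
15: hit
87: miss, evict 58, frames (60 52 15 87)
52: hit
Hits: 10.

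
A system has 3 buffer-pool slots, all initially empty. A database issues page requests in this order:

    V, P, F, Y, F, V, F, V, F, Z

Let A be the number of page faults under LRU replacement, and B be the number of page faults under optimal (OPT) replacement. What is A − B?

1

Under LRU: F F F F . F . . . F → 6 faults.
Under OPT: F F F F . . . . . F → 5 faults.
A − B = 6 − 5 = 1.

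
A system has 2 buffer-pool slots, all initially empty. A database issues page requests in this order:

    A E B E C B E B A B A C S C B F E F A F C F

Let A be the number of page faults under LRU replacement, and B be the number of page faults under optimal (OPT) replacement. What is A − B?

Under LRU: F F F . F F F . F . . F F . F F F . F . F . → 14 faults.
Under OPT: F F F . F . F . F . . F F . F F F . F . F . → 13 faults.
A − B = 14 − 13 = 1.

1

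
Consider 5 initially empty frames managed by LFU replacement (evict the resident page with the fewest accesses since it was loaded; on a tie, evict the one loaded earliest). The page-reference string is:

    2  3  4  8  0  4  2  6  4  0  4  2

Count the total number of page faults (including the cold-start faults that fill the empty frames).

2 -> fault, frames {2}
3 -> fault, frames {2,3}
4 -> fault, frames {2,3,4}
8 -> fault, frames {2,3,4,8}
0 -> fault, frames {2,3,4,8,0}
4 -> hit
2 -> hit
6 -> fault, evict 3, frames {2,4,8,0,6}
4 -> hit
0 -> hit
4 -> hit
2 -> hit
Page faults: 6.

6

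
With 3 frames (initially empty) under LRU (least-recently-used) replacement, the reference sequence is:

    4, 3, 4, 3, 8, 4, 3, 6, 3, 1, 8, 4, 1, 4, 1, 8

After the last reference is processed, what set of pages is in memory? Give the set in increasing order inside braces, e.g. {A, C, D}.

{1, 4, 8}

4: miss, frames {4}
3: miss, frames {4,3}
4: hit
3: hit
8: miss, frames {4,3,8}
4: hit
3: hit
6: miss, evict 8, frames {4,3,6}
3: hit
1: miss, evict 4, frames {6,3,1}
8: miss, evict 6, frames {3,1,8}
4: miss, evict 3, frames {1,8,4}
1: hit
4: hit
1: hit
8: hit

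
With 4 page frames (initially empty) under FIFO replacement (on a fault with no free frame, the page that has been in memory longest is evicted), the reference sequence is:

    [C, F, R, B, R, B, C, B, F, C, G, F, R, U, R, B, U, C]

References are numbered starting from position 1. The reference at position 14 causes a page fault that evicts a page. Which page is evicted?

F

pos 1: C → fault, frames {C}
pos 2: F → fault, frames {C,F}
pos 3: R → fault, frames {C,F,R}
pos 4: B → fault, frames {C,F,R,B}
pos 5: R → hit
pos 6: B → hit
pos 7: C → hit
pos 8: B → hit
pos 9: F → hit
pos 10: C → hit
pos 11: G → fault, evict C, frames {F,R,B,G}
pos 12: F → hit
pos 13: R → hit
pos 14: U → fault, evict F, frames {R,B,G,U}
At position 14, page F is evicted.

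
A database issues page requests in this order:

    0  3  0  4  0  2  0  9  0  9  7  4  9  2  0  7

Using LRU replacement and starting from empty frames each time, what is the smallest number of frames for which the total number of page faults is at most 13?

2

f=1: 16 faults
f=2: 11 faults
f=3: 10 faults
f=4: 10 faults
f=5: 6 faults
f=6: 6 faults
Smallest f with faults ≤ 13 is 2.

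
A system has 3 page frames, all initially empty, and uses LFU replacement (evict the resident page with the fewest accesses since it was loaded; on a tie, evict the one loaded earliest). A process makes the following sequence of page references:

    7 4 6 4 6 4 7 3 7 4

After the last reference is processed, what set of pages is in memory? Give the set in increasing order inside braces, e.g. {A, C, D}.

{4, 6, 7}

7 -> miss, frames [7]
4 -> miss, frames [7, 4]
6 -> miss, frames [7, 4, 6]
4 -> hit
6 -> hit
4 -> hit
7 -> hit
3 -> miss, evict 7, frames [4, 6, 3]
7 -> miss, evict 3, frames [4, 6, 7]
4 -> hit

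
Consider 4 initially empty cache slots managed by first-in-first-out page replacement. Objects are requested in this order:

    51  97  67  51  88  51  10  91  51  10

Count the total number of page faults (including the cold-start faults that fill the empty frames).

51: fault, frames (51)
97: fault, frames (51 97)
67: fault, frames (51 97 67)
51: hit
88: fault, frames (51 97 67 88)
51: hit
10: fault, evict 51, frames (97 67 88 10)
91: fault, evict 97, frames (67 88 10 91)
51: fault, evict 67, frames (88 10 91 51)
10: hit
Page faults: 7.

7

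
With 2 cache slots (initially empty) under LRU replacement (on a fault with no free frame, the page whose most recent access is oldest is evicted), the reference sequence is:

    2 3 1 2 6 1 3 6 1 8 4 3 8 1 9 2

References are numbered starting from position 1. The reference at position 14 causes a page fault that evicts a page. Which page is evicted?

3

pos 1: 2: fault, frames (2)
pos 2: 3: fault, frames (2 3)
pos 3: 1: fault, evict 2, frames (3 1)
pos 4: 2: fault, evict 3, frames (1 2)
pos 5: 6: fault, evict 1, frames (2 6)
pos 6: 1: fault, evict 2, frames (6 1)
pos 7: 3: fault, evict 6, frames (1 3)
pos 8: 6: fault, evict 1, frames (3 6)
pos 9: 1: fault, evict 3, frames (6 1)
pos 10: 8: fault, evict 6, frames (1 8)
pos 11: 4: fault, evict 1, frames (8 4)
pos 12: 3: fault, evict 8, frames (4 3)
pos 13: 8: fault, evict 4, frames (3 8)
pos 14: 1: fault, evict 3, frames (8 1)
At position 14, page 3 is evicted.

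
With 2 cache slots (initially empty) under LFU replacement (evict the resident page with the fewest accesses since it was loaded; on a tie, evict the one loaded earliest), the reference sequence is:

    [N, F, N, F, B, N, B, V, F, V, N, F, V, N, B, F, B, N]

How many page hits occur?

N -> miss, frames (N)
F -> miss, frames (N F)
N -> hit
F -> hit
B -> miss, evict N, frames (F B)
N -> miss, evict B, frames (F N)
B -> miss, evict N, frames (F B)
V -> miss, evict B, frames (F V)
F -> hit
V -> hit
N -> miss, evict V, frames (F N)
F -> hit
V -> miss, evict N, frames (F V)
N -> miss, evict V, frames (F N)
B -> miss, evict N, frames (F B)
F -> hit
B -> hit
N -> miss, evict B, frames (F N)
Hits: 7.

7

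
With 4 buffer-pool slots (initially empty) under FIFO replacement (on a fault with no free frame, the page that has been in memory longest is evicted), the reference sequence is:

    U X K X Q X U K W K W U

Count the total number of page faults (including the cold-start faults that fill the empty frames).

U -> miss, frames [U]
X -> miss, frames [U, X]
K -> miss, frames [U, X, K]
X -> hit
Q -> miss, frames [U, X, K, Q]
X -> hit
U -> hit
K -> hit
W -> miss, evict U, frames [X, K, Q, W]
K -> hit
W -> hit
U -> miss, evict X, frames [K, Q, W, U]
Page faults: 6.

6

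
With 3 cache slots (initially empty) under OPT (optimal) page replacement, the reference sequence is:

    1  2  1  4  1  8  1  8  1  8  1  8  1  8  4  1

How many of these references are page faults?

1 → fault, frames (1)
2 → fault, frames (1 2)
1 → hit
4 → fault, frames (1 2 4)
1 → hit
8 → fault, evict 2, frames (1 4 8)
1 → hit
8 → hit
1 → hit
8 → hit
1 → hit
8 → hit
1 → hit
8 → hit
4 → hit
1 → hit
Page faults: 4.

4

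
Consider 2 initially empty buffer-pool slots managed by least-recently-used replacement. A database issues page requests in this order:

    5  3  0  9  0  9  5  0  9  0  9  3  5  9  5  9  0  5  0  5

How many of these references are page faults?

12

5: miss, frames {5}
3: miss, frames {5,3}
0: miss, evict 5, frames {3,0}
9: miss, evict 3, frames {0,9}
0: hit
9: hit
5: miss, evict 0, frames {9,5}
0: miss, evict 9, frames {5,0}
9: miss, evict 5, frames {0,9}
0: hit
9: hit
3: miss, evict 0, frames {9,3}
5: miss, evict 9, frames {3,5}
9: miss, evict 3, frames {5,9}
5: hit
9: hit
0: miss, evict 5, frames {9,0}
5: miss, evict 9, frames {0,5}
0: hit
5: hit
Page faults: 12.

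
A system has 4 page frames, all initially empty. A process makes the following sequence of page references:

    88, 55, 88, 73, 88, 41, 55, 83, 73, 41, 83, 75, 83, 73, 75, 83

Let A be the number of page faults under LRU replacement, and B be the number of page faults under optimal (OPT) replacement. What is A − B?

Under LRU: F F . F . F . F F . . F . . . . → 7 faults.
Under OPT: F F . F . F . F . . . F . . . . → 6 faults.
A − B = 7 − 6 = 1.

1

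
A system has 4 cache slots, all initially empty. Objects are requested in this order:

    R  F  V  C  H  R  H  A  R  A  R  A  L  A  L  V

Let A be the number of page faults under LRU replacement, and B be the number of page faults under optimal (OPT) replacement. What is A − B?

2

Under LRU: F F F F F F . F . . . . F . . F → 9 faults.
Under OPT: F F F F F . . F . . . . F . . . → 7 faults.
A − B = 9 − 7 = 2.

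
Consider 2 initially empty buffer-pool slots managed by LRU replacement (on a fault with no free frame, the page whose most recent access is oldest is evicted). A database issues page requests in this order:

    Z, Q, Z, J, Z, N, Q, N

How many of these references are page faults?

5

Z → miss, frames (Z)
Q → miss, frames (Z Q)
Z → hit
J → miss, evict Q, frames (Z J)
Z → hit
N → miss, evict J, frames (Z N)
Q → miss, evict Z, frames (N Q)
N → hit
Page faults: 5.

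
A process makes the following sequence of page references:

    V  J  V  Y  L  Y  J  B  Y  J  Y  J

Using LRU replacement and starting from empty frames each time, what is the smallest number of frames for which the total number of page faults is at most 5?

f=1: 12 faults
f=2: 8 faults
f=3: 6 faults
f=4: 5 faults
f=5: 5 faults
Smallest f with faults ≤ 5 is 4.

4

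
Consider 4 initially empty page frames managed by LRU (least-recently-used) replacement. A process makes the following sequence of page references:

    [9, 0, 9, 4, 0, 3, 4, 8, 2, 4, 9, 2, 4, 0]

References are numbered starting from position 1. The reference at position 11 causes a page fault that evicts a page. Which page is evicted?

3

pos 1: 9: miss, frames (9)
pos 2: 0: miss, frames (9 0)
pos 3: 9: hit
pos 4: 4: miss, frames (0 9 4)
pos 5: 0: hit
pos 6: 3: miss, frames (9 4 0 3)
pos 7: 4: hit
pos 8: 8: miss, evict 9, frames (0 3 4 8)
pos 9: 2: miss, evict 0, frames (3 4 8 2)
pos 10: 4: hit
pos 11: 9: miss, evict 3, frames (8 2 4 9)
At position 11, page 3 is evicted.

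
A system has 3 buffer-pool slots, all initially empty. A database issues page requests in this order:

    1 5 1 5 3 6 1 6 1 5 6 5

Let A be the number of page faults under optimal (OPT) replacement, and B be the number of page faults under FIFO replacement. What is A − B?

Under OPT: F F . . F F . . . . . . → 4 faults.
Under FIFO: F F . . F F F . . F . . → 6 faults.
A − B = 4 − 6 = -2.

-2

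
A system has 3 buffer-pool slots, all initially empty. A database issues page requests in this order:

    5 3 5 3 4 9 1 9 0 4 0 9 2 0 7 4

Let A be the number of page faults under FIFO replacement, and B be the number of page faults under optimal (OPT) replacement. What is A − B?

Under FIFO: F F . . F F F . F F . F F F F F → 12 faults.
Under OPT: F F . . F F F . F . . . F . F . → 8 faults.
A − B = 12 − 8 = 4.

4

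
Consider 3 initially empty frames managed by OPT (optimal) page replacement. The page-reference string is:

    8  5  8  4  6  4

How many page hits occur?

8 -> fault, frames (8)
5 -> fault, frames (8 5)
8 -> hit
4 -> fault, frames (8 5 4)
6 -> fault, evict 5, frames (8 4 6)
4 -> hit
Hits: 2.

2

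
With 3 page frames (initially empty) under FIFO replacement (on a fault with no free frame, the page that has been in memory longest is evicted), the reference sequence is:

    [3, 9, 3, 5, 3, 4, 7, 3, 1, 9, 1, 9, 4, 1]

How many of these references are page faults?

9

3 → miss, frames [3]
9 → miss, frames [3, 9]
3 → hit
5 → miss, frames [3, 9, 5]
3 → hit
4 → miss, evict 3, frames [9, 5, 4]
7 → miss, evict 9, frames [5, 4, 7]
3 → miss, evict 5, frames [4, 7, 3]
1 → miss, evict 4, frames [7, 3, 1]
9 → miss, evict 7, frames [3, 1, 9]
1 → hit
9 → hit
4 → miss, evict 3, frames [1, 9, 4]
1 → hit
Page faults: 9.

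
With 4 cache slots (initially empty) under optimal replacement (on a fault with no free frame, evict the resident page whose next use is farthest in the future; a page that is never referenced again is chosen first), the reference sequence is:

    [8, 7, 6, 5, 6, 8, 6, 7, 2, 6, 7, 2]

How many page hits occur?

8 -> fault, frames (8)
7 -> fault, frames (8 7)
6 -> fault, frames (8 7 6)
5 -> fault, frames (8 7 6 5)
6 -> hit
8 -> hit
6 -> hit
7 -> hit
2 -> fault, evict 5, frames (8 7 6 2)
6 -> hit
7 -> hit
2 -> hit
Hits: 7.

7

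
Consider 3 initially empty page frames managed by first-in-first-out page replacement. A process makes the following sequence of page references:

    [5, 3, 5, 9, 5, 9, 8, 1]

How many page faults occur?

5: fault, frames {5}
3: fault, frames {5,3}
5: hit
9: fault, frames {5,3,9}
5: hit
9: hit
8: fault, evict 5, frames {3,9,8}
1: fault, evict 3, frames {9,8,1}
Page faults: 5.

5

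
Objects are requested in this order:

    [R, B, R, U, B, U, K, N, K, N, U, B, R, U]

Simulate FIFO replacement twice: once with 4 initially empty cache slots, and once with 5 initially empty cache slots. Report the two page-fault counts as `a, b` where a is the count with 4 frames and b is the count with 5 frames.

6, 5

4 frames: F F . F . . F F . . . . F . → 6 faults.
5 frames: F F . F . . F F . . . . . . → 5 faults.
5 < 6: adding a frame reduced faults, as is typical.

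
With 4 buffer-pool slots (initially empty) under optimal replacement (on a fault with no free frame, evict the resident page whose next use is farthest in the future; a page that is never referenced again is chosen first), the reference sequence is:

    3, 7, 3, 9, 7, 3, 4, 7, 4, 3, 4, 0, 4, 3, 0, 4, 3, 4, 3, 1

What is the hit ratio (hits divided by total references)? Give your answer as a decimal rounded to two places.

3 → fault, frames [3]
7 → fault, frames [3, 7]
3 → hit
9 → fault, frames [3, 7, 9]
7 → hit
3 → hit
4 → fault, frames [3, 7, 9, 4]
7 → hit
4 → hit
3 → hit
4 → hit
0 → fault, evict 9, frames [3, 7, 4, 0]
4 → hit
3 → hit
0 → hit
4 → hit
3 → hit
4 → hit
3 → hit
1 → fault, evict 0, frames [3, 7, 4, 1]
Hits: 14 of 20 references → 14/20 = 0.7000.

0.70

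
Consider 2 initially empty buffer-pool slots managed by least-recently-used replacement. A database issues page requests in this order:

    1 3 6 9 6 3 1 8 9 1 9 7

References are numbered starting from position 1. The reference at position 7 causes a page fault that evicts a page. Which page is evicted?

pos 1: 1 -> miss, frames (1)
pos 2: 3 -> miss, frames (1 3)
pos 3: 6 -> miss, evict 1, frames (3 6)
pos 4: 9 -> miss, evict 3, frames (6 9)
pos 5: 6 -> hit
pos 6: 3 -> miss, evict 9, frames (6 3)
pos 7: 1 -> miss, evict 6, frames (3 1)
At position 7, page 6 is evicted.

6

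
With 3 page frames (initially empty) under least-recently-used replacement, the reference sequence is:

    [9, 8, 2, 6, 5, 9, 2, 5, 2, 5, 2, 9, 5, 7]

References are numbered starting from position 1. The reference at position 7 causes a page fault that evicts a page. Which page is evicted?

6

pos 1: 9: fault, frames (9)
pos 2: 8: fault, frames (9 8)
pos 3: 2: fault, frames (9 8 2)
pos 4: 6: fault, evict 9, frames (8 2 6)
pos 5: 5: fault, evict 8, frames (2 6 5)
pos 6: 9: fault, evict 2, frames (6 5 9)
pos 7: 2: fault, evict 6, frames (5 9 2)
At position 7, page 6 is evicted.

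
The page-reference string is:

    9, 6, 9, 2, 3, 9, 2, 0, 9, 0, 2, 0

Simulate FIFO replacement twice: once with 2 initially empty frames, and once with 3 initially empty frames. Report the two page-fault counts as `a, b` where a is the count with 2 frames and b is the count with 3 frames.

10, 7

2 frames: F F . F F F F F F . F F → 10 faults.
3 frames: F F . F F F . F . . F . → 7 faults.
7 < 10: adding a frame reduced faults, as is typical.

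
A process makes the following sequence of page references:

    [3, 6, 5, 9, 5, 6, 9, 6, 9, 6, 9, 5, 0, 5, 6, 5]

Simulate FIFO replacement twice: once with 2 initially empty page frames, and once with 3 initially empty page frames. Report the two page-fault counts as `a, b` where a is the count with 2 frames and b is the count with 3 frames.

9, 7

2 frames: F F F F . F . . . . . F F . F F → 9 faults.
3 frames: F F F F . . . . . . . . F . F F → 7 faults.
7 < 9: adding a frame reduced faults, as is typical.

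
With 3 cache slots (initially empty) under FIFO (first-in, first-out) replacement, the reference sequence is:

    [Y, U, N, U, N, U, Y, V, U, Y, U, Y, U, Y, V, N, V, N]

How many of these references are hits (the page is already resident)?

Y → fault, frames [Y]
U → fault, frames [Y, U]
N → fault, frames [Y, U, N]
U → hit
N → hit
U → hit
Y → hit
V → fault, evict Y, frames [U, N, V]
U → hit
Y → fault, evict U, frames [N, V, Y]
U → fault, evict N, frames [V, Y, U]
Y → hit
U → hit
Y → hit
V → hit
N → fault, evict V, frames [Y, U, N]
V → fault, evict Y, frames [U, N, V]
N → hit
Hits: 10.

10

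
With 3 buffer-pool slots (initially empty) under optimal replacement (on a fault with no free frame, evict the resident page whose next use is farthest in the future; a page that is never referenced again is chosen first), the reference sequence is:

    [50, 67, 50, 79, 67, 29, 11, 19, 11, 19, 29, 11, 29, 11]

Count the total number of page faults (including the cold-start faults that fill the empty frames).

6

50: miss, frames {50}
67: miss, frames {50,67}
50: hit
79: miss, frames {50,67,79}
67: hit
29: miss, evict 79, frames {50,67,29}
11: miss, evict 67, frames {50,29,11}
19: miss, evict 50, frames {29,11,19}
11: hit
19: hit
29: hit
11: hit
29: hit
11: hit
Page faults: 6.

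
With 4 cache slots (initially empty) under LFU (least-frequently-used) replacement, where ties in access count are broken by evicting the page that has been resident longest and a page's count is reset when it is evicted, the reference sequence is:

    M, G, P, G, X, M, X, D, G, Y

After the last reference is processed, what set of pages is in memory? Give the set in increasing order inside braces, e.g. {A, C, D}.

M -> miss, frames (M)
G -> miss, frames (M G)
P -> miss, frames (M G P)
G -> hit
X -> miss, frames (M G P X)
M -> hit
X -> hit
D -> miss, evict P, frames (M G X D)
G -> hit
Y -> miss, evict D, frames (M G X Y)

{G, M, X, Y}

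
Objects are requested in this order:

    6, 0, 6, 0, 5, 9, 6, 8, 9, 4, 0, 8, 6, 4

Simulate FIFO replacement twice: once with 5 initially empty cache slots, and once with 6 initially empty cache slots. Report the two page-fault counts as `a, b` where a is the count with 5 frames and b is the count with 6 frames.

7, 6

5 frames: F F . . F F . F . F . . F . → 7 faults.
6 frames: F F . . F F . F . F . . . . → 6 faults.
6 < 7: adding a frame reduced faults, as is typical.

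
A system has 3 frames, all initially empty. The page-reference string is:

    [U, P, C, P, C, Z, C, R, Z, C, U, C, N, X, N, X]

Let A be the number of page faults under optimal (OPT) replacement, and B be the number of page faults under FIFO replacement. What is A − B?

-1

Under OPT: F F F . . F . F . . F . F F . . → 8 faults.
Under FIFO: F F F . . F . F . . F F F F . . → 9 faults.
A − B = 8 − 9 = -1.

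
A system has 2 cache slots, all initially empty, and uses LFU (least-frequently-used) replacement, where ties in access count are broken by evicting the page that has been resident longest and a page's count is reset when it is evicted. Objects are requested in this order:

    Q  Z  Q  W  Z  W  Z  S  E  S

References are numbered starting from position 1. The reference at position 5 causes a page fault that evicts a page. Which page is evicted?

W

pos 1: Q -> fault, frames (Q)
pos 2: Z -> fault, frames (Q Z)
pos 3: Q -> hit
pos 4: W -> fault, evict Z, frames (Q W)
pos 5: Z -> fault, evict W, frames (Q Z)
At position 5, page W is evicted.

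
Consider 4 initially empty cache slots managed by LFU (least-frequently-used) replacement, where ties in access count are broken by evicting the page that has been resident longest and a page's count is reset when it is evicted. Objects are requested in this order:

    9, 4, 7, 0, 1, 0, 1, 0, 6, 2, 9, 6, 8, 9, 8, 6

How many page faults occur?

9 → miss, frames [9]
4 → miss, frames [9, 4]
7 → miss, frames [9, 4, 7]
0 → miss, frames [9, 4, 7, 0]
1 → miss, evict 9, frames [4, 7, 0, 1]
0 → hit
1 → hit
0 → hit
6 → miss, evict 4, frames [7, 0, 1, 6]
2 → miss, evict 7, frames [0, 1, 6, 2]
9 → miss, evict 6, frames [0, 1, 2, 9]
6 → miss, evict 2, frames [0, 1, 9, 6]
8 → miss, evict 9, frames [0, 1, 6, 8]
9 → miss, evict 6, frames [0, 1, 8, 9]
8 → hit
6 → miss, evict 9, frames [0, 1, 8, 6]
Page faults: 12.

12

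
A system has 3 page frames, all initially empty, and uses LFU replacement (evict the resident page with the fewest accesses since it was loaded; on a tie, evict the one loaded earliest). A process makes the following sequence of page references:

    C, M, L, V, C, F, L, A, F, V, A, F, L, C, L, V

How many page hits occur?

3

C → fault, frames (C)
M → fault, frames (C M)
L → fault, frames (C M L)
V → fault, evict C, frames (M L V)
C → fault, evict M, frames (L V C)
F → fault, evict L, frames (V C F)
L → fault, evict V, frames (C F L)
A → fault, evict C, frames (F L A)
F → hit
V → fault, evict L, frames (F A V)
A → hit
F → hit
L → fault, evict V, frames (F A L)
C → fault, evict L, frames (F A C)
L → fault, evict C, frames (F A L)
V → fault, evict L, frames (F A V)
Hits: 3.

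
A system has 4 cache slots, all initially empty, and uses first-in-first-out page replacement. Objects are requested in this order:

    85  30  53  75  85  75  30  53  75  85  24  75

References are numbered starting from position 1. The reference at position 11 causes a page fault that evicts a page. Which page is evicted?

pos 1: 85 → fault, frames (85)
pos 2: 30 → fault, frames (85 30)
pos 3: 53 → fault, frames (85 30 53)
pos 4: 75 → fault, frames (85 30 53 75)
pos 5: 85 → hit
pos 6: 75 → hit
pos 7: 30 → hit
pos 8: 53 → hit
pos 9: 75 → hit
pos 10: 85 → hit
pos 11: 24 → fault, evict 85, frames (30 53 75 24)
At position 11, page 85 is evicted.

85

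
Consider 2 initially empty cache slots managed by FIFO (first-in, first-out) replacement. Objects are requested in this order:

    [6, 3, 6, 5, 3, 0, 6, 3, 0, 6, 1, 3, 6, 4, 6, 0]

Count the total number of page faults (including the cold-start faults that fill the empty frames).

6 -> miss, frames (6)
3 -> miss, frames (6 3)
6 -> hit
5 -> miss, evict 6, frames (3 5)
3 -> hit
0 -> miss, evict 3, frames (5 0)
6 -> miss, evict 5, frames (0 6)
3 -> miss, evict 0, frames (6 3)
0 -> miss, evict 6, frames (3 0)
6 -> miss, evict 3, frames (0 6)
1 -> miss, evict 0, frames (6 1)
3 -> miss, evict 6, frames (1 3)
6 -> miss, evict 1, frames (3 6)
4 -> miss, evict 3, frames (6 4)
6 -> hit
0 -> miss, evict 6, frames (4 0)
Page faults: 13.

13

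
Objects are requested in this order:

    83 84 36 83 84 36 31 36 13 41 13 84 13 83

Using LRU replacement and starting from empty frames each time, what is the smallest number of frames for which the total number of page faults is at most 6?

6

f=1: 14 faults
f=2: 11 faults
f=3: 8 faults
f=4: 8 faults
f=5: 7 faults
f=6: 6 faults
Smallest f with faults ≤ 6 is 6.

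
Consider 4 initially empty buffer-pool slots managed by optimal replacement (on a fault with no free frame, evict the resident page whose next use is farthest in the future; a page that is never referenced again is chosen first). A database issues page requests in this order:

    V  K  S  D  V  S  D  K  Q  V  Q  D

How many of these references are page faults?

5

V → miss, frames [V]
K → miss, frames [V, K]
S → miss, frames [V, K, S]
D → miss, frames [V, K, S, D]
V → hit
S → hit
D → hit
K → hit
Q → miss, evict S, frames [V, K, D, Q]
V → hit
Q → hit
D → hit
Page faults: 5.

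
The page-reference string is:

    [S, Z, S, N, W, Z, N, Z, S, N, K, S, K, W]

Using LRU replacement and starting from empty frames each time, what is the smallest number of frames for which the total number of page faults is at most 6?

4

f=1: 14 faults
f=2: 11 faults
f=3: 8 faults
f=4: 6 faults
f=5: 5 faults
Smallest f with faults ≤ 6 is 4.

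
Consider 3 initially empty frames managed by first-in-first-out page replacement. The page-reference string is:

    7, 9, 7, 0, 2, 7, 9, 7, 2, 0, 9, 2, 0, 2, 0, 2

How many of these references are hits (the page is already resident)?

7 -> miss, frames [7]
9 -> miss, frames [7, 9]
7 -> hit
0 -> miss, frames [7, 9, 0]
2 -> miss, evict 7, frames [9, 0, 2]
7 -> miss, evict 9, frames [0, 2, 7]
9 -> miss, evict 0, frames [2, 7, 9]
7 -> hit
2 -> hit
0 -> miss, evict 2, frames [7, 9, 0]
9 -> hit
2 -> miss, evict 7, frames [9, 0, 2]
0 -> hit
2 -> hit
0 -> hit
2 -> hit
Hits: 8.

8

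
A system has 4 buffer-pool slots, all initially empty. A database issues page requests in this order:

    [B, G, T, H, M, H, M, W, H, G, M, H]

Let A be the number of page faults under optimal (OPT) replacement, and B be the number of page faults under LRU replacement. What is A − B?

-1

Under OPT: F F F F F . . F . . . . → 6 faults.
Under LRU: F F F F F . . F . F . . → 7 faults.
A − B = 6 − 7 = -1.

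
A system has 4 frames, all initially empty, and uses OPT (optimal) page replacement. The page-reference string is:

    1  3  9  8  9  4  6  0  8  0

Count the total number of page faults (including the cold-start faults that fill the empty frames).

1: fault, frames {1}
3: fault, frames {1,3}
9: fault, frames {1,3,9}
8: fault, frames {1,3,9,8}
9: hit
4: fault, evict 9, frames {1,3,8,4}
6: fault, evict 4, frames {1,3,8,6}
0: fault, evict 6, frames {1,3,8,0}
8: hit
0: hit
Page faults: 7.

7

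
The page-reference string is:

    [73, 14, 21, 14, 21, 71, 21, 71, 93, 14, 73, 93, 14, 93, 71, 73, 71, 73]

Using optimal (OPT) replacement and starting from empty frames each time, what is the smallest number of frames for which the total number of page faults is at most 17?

2

f=1: 18 faults
f=2: 10 faults
f=3: 7 faults
f=4: 5 faults
f=5: 5 faults
Smallest f with faults ≤ 17 is 2.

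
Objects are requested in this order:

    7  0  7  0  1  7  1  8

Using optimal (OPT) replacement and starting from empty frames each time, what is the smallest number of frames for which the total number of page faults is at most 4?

2

f=1: 8 faults
f=2: 4 faults
f=3: 4 faults
f=4: 4 faults
Smallest f with faults ≤ 4 is 2.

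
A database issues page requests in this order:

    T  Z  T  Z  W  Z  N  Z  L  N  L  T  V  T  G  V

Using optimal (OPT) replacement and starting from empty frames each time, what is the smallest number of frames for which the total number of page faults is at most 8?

2

f=1: 16 faults
f=2: 8 faults
f=3: 7 faults
f=4: 7 faults
f=5: 7 faults
f=6: 7 faults
f=7: 7 faults
Smallest f with faults ≤ 8 is 2.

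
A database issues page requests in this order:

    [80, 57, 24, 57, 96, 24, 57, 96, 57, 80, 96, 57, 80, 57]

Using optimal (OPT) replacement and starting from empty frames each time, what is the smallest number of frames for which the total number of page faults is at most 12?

f=1: 14 faults
f=2: 7 faults
f=3: 5 faults
f=4: 4 faults
Smallest f with faults ≤ 12 is 2.

2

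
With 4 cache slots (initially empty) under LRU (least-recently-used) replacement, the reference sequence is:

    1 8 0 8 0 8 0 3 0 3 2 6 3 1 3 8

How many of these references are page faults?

8

1 → miss, frames [1]
8 → miss, frames [1, 8]
0 → miss, frames [1, 8, 0]
8 → hit
0 → hit
8 → hit
0 → hit
3 → miss, frames [1, 8, 0, 3]
0 → hit
3 → hit
2 → miss, evict 1, frames [8, 0, 3, 2]
6 → miss, evict 8, frames [0, 3, 2, 6]
3 → hit
1 → miss, evict 0, frames [2, 6, 3, 1]
3 → hit
8 → miss, evict 2, frames [6, 1, 3, 8]
Page faults: 8.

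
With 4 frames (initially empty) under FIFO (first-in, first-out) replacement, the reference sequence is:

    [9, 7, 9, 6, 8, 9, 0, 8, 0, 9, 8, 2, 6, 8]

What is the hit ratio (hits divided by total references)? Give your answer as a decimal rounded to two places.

0.36

9 -> miss, frames (9)
7 -> miss, frames (9 7)
9 -> hit
6 -> miss, frames (9 7 6)
8 -> miss, frames (9 7 6 8)
9 -> hit
0 -> miss, evict 9, frames (7 6 8 0)
8 -> hit
0 -> hit
9 -> miss, evict 7, frames (6 8 0 9)
8 -> hit
2 -> miss, evict 6, frames (8 0 9 2)
6 -> miss, evict 8, frames (0 9 2 6)
8 -> miss, evict 0, frames (9 2 6 8)
Hits: 5 of 14 references → 5/14 = 0.3571.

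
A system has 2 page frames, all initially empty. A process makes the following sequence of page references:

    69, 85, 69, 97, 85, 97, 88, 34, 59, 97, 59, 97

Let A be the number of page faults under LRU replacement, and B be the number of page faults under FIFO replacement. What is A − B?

Under LRU: F F . F F . F F F F . . → 8 faults.
Under FIFO: F F . F . . F F F F . . → 7 faults.
A − B = 8 − 7 = 1.

1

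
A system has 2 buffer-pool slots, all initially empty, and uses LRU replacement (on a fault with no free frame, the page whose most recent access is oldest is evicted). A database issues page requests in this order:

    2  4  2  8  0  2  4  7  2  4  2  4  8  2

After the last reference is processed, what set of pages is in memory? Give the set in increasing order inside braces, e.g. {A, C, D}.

2: fault, frames {2}
4: fault, frames {2,4}
2: hit
8: fault, evict 4, frames {2,8}
0: fault, evict 2, frames {8,0}
2: fault, evict 8, frames {0,2}
4: fault, evict 0, frames {2,4}
7: fault, evict 2, frames {4,7}
2: fault, evict 4, frames {7,2}
4: fault, evict 7, frames {2,4}
2: hit
4: hit
8: fault, evict 2, frames {4,8}
2: fault, evict 4, frames {8,2}

{2, 8}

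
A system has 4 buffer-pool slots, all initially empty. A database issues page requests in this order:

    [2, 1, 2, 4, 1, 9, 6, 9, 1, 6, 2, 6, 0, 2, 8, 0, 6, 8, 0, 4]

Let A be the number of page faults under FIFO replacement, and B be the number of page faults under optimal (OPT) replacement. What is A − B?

Under FIFO: F F . F . F F . . . F . F . F . . . . F → 9 faults.
Under OPT: F F . F . F F . . . . . F . F . . . . F → 8 faults.
A − B = 9 − 8 = 1.

1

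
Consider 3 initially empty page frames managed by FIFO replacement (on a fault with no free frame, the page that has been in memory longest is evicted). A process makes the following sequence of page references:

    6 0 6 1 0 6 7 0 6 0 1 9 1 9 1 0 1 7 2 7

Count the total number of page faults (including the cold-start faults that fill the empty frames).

10

6 -> fault, frames (6)
0 -> fault, frames (6 0)
6 -> hit
1 -> fault, frames (6 0 1)
0 -> hit
6 -> hit
7 -> fault, evict 6, frames (0 1 7)
0 -> hit
6 -> fault, evict 0, frames (1 7 6)
0 -> fault, evict 1, frames (7 6 0)
1 -> fault, evict 7, frames (6 0 1)
9 -> fault, evict 6, frames (0 1 9)
1 -> hit
9 -> hit
1 -> hit
0 -> hit
1 -> hit
7 -> fault, evict 0, frames (1 9 7)
2 -> fault, evict 1, frames (9 7 2)
7 -> hit
Page faults: 10.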